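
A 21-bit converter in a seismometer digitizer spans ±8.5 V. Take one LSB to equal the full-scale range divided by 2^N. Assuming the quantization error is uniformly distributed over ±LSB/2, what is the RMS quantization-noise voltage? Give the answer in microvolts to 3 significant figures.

Range = 8.5 − (-8.5) = 17 V.
One LSB is 17 V / 2097152 = 8.1062 µV.
RMS of a uniform error over width LSB is LSB/√12 = 2.34 µV.

2.34 µV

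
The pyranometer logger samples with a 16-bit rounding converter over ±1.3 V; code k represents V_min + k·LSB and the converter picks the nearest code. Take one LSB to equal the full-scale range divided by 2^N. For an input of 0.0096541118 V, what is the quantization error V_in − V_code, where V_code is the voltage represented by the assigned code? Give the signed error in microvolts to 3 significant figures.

+13.6 µV

Range = 1.3 − (-1.3) = 2.6 V. LSB = 2.6 V / 2^16 ≈ 39.67 µV.
(0.0096541118 − (-1.3)) / LSB = 1.3096541118 × 65536/2.6 = 33011.3430. Nearest integer: k = 33011.
Reconstructed level: -1.3 + 33011 × 2.6/65536 V = 0.0096405029297 V.
V_in − V_code = 0.0096541118 − (0.0096405029297) = +13.6 µV.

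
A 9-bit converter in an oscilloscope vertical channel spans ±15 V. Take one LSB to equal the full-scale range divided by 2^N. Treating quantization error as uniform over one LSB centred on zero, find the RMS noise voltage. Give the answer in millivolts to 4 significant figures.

The full-scale span is 15 − (-15) = 30 V.
Step size = 30/512 V = 58.5938 mV.
σ_q = LSB/√12 = 58.5938 mV/3.4641 = 16.91 mV.

16.91 mV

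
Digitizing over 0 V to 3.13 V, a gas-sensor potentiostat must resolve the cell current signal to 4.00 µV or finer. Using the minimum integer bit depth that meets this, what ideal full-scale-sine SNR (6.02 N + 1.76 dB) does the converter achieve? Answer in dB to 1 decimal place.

122.2 dB

Full-scale range = 3.13 V.
3.13 V / 4.00 µV = 782500. Since 2^19 = 524288 and 2^20 = 1048576, N = 20.
SNR = 6.02 × 20 + 1.76 = 122.16 dB.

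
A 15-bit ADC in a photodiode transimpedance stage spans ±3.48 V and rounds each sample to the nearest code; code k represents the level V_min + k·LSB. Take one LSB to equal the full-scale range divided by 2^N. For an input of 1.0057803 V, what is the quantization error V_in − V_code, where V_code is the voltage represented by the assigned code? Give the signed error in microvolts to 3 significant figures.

Span: 3.48 V − (-3.48 V) = 6.96 V. LSB = 6.96 V / 2^15 ≈ 212.4 µV.
(1.0057803 − (-3.48)) / LSB = 4.4857803 × 32768/6.96 = 21119.2599. Nearest integer: k = 21119.
V_code = V_min + k × range/2^15 = -3.48 + 21119 × 6.96/32768 = 1.0057250977 V.
V_in − V_code = 1.0057803 − (1.0057250977) = +55.2 µV.

+55.2 µV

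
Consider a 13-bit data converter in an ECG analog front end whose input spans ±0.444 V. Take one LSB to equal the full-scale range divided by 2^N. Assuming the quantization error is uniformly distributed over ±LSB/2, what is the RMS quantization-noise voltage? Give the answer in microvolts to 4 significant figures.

31.29 µV

Span: 0.444 V − (-0.444 V) = 0.888 V.
LSB = 0.888 V ÷ 2^13 = 0.888/8192 V = 108.398 µV.
For a uniform distribution on [−LSB/2, +LSB/2], V_rms = LSB/√12 = 108.398 µV/3.4641 = 31.29 µV.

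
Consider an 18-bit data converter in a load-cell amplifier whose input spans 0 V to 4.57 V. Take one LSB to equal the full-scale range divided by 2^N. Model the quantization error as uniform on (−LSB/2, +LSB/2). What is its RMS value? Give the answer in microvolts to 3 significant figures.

5.03 µV

V_FS = 4.57 V.
LSB = 4.57 V / 2^18 = 17.433 µV.
RMS of a uniform error over width LSB is LSB/√12 = 5.03 µV.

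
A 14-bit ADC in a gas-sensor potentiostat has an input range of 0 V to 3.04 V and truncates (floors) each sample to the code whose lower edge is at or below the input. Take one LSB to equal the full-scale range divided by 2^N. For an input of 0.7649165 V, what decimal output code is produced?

4122

V_FS = 3.04 V. LSB = 3.04 V / 2^14 ≈ 185.5 µV.
V_in − V_min = 0.7649165 − (0) = 0.7649165 V.
Divide by LSB: 0.7649165 × 16384/3.04 = 4122.4973.
Truncating gives code 4122.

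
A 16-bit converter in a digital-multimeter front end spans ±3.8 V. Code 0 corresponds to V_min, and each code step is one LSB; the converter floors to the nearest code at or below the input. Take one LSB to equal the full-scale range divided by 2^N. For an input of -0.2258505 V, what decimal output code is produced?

30820

Range = 3.8 − (-3.8) = 7.6 V. LSB = 7.6 V / 2^16 ≈ 116.0 µV.
V_in − V_min = -0.2258505 − (-3.8) = 3.5741495 V.
Divide by LSB: 3.5741495 × 65536/7.6 = 30820.4555.
Truncating gives code 30820.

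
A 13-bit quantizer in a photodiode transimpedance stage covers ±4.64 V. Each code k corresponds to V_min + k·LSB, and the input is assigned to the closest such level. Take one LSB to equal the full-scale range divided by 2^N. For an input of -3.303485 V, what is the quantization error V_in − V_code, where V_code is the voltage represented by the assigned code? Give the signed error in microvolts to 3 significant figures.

Full-scale range = 4.64 V − (-4.64 V) = 9.28 V. LSB = 9.28 V / 2^13 ≈ 1.133 mV.
(V_in − V_min)/LSB = (-3.303485 − (-4.64)) × 8192/9.28 = 1179.8201 → nearest code k = 1180.
V_code = V_min + k × range/2^13 = -4.64 + 1180 × 9.28/8192 = -3.303281250 V.
V_in − V_code = -3.303485 − (-3.303281250) = −204 µV.

−204 µV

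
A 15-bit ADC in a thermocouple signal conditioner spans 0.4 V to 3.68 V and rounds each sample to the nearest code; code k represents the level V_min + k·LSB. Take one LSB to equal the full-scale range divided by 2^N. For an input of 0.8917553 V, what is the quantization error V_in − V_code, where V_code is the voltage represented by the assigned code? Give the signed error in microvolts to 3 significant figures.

Full-scale range = 3.68 V − (0.4 V) = 3.28 V. LSB = 3.28 V / 2^15 ≈ 100.1 µV.
Position in LSBs: (0.8917553 − (0.4)) × 32768/3.28 = 4912.7554; rounding gives k = 4913.
V_code = 0.4 + (4913/32768) × 3.28 = 0.89177978516 V.
Error = V_in − V_code = 0.8917553 − (0.89177978516) = −24.5 µV.

−24.5 µV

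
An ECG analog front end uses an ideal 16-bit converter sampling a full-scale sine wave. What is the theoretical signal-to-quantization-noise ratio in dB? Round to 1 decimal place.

98.1 dB

6.02(16) + 1.76 = 96.32 + 1.76 = 98.08 dB.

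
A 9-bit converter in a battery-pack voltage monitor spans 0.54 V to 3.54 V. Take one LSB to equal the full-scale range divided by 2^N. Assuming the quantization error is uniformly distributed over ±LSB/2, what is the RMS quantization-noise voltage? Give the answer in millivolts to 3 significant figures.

Span: 3.54 V − (0.54 V) = 3 V.
LSB = 3 V ÷ 2^9 = 3/512 V = 5.8594 mV.
σ_q = LSB/√12 = 5.8594 mV/3.4641 = 1.69 mV.

1.69 mV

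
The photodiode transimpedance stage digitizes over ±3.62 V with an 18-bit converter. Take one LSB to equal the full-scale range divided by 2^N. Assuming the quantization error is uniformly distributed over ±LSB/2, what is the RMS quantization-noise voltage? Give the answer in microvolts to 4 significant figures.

7.973 µV

The full-scale span is 3.62 − (-3.62) = 7.24 V.
One LSB is 7.24 V / 262144 = 27.6184 µV.
σ_q = LSB/√12 = 27.6184 µV/3.4641 = 7.973 µV.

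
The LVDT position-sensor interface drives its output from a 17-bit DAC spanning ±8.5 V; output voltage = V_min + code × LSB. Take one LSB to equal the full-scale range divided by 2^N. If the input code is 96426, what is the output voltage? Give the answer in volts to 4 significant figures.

The full-scale span is 8.5 − (-8.5) = 17 V. LSB = 17 V / 2^17.
Output = V_min + (96426/131072) × range = -8.5 + 0.735672 × 17 V
      = -8.5 V + 12.5064 V = 4.00642 V.

4.006 V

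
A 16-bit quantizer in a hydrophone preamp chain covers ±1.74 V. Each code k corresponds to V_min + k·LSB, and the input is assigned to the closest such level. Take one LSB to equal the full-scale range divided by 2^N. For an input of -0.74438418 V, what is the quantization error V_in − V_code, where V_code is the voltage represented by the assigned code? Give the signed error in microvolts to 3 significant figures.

Full-scale range = 1.74 V − (-1.74 V) = 3.48 V. LSB = 3.48 V / 2^16 ≈ 53.10 µV.
Position in LSBs: (-0.74438418 − (-1.74)) × 65536/3.48 = 18749.6202; rounding gives k = 18750.
V_code = V_min + k × range/2^16 = -1.74 + 18750 × 3.48/65536 = -0.74436401367 V.
Error = V_in − V_code = -0.74438418 − (-0.74436401367) = −20.2 µV.

−20.2 µV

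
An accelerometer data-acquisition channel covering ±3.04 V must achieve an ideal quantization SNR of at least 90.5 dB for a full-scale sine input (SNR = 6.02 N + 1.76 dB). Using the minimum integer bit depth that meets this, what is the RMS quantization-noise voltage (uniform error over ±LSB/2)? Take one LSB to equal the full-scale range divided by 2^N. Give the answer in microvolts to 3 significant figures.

Range = 3.04 − (-3.04) = 6.08 V.
6.02 N + 1.76 ≥ 90.5 gives N ≥ 14.741, so the minimum integer is 15.
Step size = 6.08/32768 V = 185.55 µV.
RMS noise = LSB/√12 = 53.6 µV.

53.6 µV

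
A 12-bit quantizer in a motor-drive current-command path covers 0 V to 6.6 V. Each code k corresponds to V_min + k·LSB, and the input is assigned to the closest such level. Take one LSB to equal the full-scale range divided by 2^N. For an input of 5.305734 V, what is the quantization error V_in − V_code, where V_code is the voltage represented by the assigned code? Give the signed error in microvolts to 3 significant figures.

Span = 6.6 V. LSB = 6.6 V / 2^12 ≈ 1.611 mV.
Position in LSBs: (5.305734 − (0)) × 4096/6.6 = 3292.7707; rounding gives k = 3293.
Reconstructed level: 0 + 3293 × 6.6/4096 V = 5.306103516 V.
e = 5.305734 − (5.306103516) = −370 µV.

−370 µV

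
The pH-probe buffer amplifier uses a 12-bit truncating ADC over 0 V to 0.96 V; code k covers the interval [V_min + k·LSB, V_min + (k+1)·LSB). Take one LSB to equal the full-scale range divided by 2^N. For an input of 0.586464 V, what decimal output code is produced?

2502

Span = 0.96 V. LSB = 0.96 V / 2^12 ≈ 234.4 µV.
code = ⌊(V_in − V_min)/LSB⌋ = ⌊(V_in − V_min) × 2^12 / range⌋
     = ⌊(0.586464 − (0)) × 4096 / 0.96⌋ = ⌊0.586464 × 4096/0.96⌋
     = ⌊2502.246⌋ = 2502.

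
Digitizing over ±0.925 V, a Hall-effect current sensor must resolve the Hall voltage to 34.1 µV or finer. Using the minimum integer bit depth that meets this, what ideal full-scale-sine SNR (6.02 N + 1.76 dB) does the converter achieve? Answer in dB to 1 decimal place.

Range = 0.925 − (-0.925) = 1.85 V.
Required number of levels: 1.85/34.1 µV = 54252; smallest N with 2^N ≥ that is 16.
SNR = 6.02 × 16 + 1.76 = 98.08 dB.

98.1 dB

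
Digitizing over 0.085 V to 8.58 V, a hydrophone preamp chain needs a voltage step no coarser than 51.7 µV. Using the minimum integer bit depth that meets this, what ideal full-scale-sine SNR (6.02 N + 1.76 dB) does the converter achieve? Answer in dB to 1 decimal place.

Span: 8.58 V − (0.085 V) = 8.495 V.
Levels needed ≥ 8.495/51.7 µV = 164300. 2^18 = 262144 suffices, so N_min = 18.
Ideal SNR at N = 18: 6.02·18 + 1.76 = 110.1 dB.

110.1 dB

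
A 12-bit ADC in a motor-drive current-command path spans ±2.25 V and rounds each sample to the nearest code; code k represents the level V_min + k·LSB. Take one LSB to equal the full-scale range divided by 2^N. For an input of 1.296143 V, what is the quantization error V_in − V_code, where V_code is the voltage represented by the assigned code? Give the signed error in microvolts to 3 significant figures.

The full-scale span is 2.25 − (-2.25) = 4.5 V. LSB = 4.5 V / 2^12 ≈ 1.099 mV.
(1.296143 − (-2.25)) / LSB = 3.546143 × 4096/4.5 = 3227.7782. Nearest integer: k = 3228.
V_code = V_min + k × range/2^12 = -2.25 + 3228 × 4.5/4096 = 1.296386719 V.
e = 1.296143 − (1.296386719) = −244 µV.

−244 µV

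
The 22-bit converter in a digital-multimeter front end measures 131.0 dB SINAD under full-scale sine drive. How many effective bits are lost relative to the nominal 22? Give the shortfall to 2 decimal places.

N_eff = (131.0 − 1.76)/6.02 = 21.4684 bits.
Lost resolution: 22 − 21.4684 = 0.5316 bits.

0.53 bits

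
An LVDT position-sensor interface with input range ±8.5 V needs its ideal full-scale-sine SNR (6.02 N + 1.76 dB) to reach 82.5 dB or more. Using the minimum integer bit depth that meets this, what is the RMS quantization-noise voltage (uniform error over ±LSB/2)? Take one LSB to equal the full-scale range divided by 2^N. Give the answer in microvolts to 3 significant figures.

300 µV

Full-scale range = 8.5 V − (-8.5 V) = 17 V.
Solving 6.02 N ≥ 82.5 − 1.76: N ≥ 13.412. Round up → N = 14.
Step size = 17/16384 V = 1.0376 mV.
V_rms = LSB/√12 = 300 µV.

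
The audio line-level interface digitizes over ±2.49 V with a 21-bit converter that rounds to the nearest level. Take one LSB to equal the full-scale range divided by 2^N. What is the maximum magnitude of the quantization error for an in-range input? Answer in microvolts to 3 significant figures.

1.19 µV

The full-scale span is 2.49 − (-2.49) = 4.98 V.
One LSB is 4.98 V / 2097152 = 2.3746 µV.
Worst-case error for round-to-nearest is half an LSB: 1.19 µV.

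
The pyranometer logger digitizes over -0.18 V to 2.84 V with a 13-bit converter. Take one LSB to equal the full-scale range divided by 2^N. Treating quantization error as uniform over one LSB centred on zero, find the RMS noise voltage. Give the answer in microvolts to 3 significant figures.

106 µV

Span: 2.84 V − (-0.18 V) = 3.02 V.
LSB = 3.02 V ÷ 2^13 = 3.02/8192 V = 368.65 µV.
σ_q = LSB/√12 = 368.65 µV/3.4641 = 106 µV.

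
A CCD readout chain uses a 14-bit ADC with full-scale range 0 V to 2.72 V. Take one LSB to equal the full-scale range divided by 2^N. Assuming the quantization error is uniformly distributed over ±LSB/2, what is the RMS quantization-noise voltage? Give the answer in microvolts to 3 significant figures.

Full-scale range = 2.72 V.
Step size = 2.72/16384 V = 166.02 µV.
V_rms = LSB/√12 = 166.02 µV / √12 = 47.9 µV.

47.9 µV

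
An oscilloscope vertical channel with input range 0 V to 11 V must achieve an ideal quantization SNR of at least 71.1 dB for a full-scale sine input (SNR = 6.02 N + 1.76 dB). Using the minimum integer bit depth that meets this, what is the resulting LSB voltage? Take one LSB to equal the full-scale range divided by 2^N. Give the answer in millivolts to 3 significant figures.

2.69 mV

V_FS = 11 V.
Solving 6.02 N ≥ 71.1 − 1.76: N ≥ 11.518. Round up → N = 12.
LSB = 11 V / 2^12 = 2.69 mV.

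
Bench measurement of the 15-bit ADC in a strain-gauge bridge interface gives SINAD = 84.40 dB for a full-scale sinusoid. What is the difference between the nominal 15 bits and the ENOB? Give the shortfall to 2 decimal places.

1.27 bits

ENOB = (SINAD − 1.76)/6.02 = (84.40 − 1.76)/6.02 = 13.7276 bits.
15 − 13.7276 = 1.27 bits below nominal.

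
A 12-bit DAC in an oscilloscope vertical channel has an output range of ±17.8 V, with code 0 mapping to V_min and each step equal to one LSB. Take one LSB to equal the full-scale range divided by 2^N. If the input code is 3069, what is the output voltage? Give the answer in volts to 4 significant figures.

Full-scale range = 17.8 V − (-17.8 V) = 35.6 V. LSB = 35.6 V / 2^12.
V_out = -17.8 + 3069 × (35.6/4096) V
      = -17.8 + 26.6739 = 8.87393 V.

8.874 V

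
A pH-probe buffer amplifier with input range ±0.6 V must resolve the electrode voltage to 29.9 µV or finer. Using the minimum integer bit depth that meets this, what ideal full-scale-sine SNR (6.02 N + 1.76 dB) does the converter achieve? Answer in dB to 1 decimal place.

98.1 dB

Range = 0.6 − (-0.6) = 1.2 V.
Need 2^N ≥ 1.2 V / 29.9 µV = 40130 → N_min = 16.
6.02(16) + 1.76 = 98.08 dB.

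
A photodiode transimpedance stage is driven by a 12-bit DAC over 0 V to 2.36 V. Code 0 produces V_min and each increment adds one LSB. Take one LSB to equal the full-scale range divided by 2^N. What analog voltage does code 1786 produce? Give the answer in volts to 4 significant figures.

Range is 2.36 V. LSB = 2.36 V / 2^12.
V_out = 0 + 1786 × (2.36/4096) V
      = 0 + 1.02904 = 1.02904 V.

1.029 V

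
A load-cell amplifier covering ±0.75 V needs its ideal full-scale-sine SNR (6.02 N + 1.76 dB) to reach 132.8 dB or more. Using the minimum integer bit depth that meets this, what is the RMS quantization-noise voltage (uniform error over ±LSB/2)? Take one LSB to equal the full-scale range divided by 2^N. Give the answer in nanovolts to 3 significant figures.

The full-scale span is 0.75 − (-0.75) = 1.5 V.
6.02 N + 1.76 ≥ 132.8 gives N ≥ 21.767, so the minimum integer is 22.
LSB = 1.5 V ÷ 2^22 = 1.5/4194304 V = 357.63 nV.
σ_q = LSB/√12 = 357.63 nV/3.4641 = 103 nV.

103 nV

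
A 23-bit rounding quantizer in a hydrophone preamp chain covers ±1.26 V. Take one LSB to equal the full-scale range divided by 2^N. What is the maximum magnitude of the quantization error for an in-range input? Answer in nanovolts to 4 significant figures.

Full-scale range = 1.26 V − (-1.26 V) = 2.52 V.
Step size = 2.52/8388608 V = 300.407 nV.
A rounding quantizer has |error| ≤ LSB/2 = 150.2 nV.

150.2 nV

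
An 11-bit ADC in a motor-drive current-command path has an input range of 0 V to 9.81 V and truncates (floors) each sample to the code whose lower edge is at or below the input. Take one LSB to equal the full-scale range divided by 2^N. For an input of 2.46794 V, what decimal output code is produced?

515

V_FS = 9.81 V. LSB = 9.81 V / 2^11 ≈ 4.790 mV.
V_in − V_min = 2.46794 − (0) = 2.46794 V.
Divide by LSB: 2.46794 × 2048/9.81 = 515.2234.
Truncating gives code 515.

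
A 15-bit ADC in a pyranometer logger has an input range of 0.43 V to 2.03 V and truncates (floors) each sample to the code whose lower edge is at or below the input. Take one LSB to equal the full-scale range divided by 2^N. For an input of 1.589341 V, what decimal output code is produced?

23743

Span: 2.03 V − (0.43 V) = 1.6 V. LSB = 1.6 V / 2^15 ≈ 48.83 µV.
V_in − V_min = 1.589341 − (0.43) = 1.159341 V.
Divide by LSB: 1.159341 × 32768/1.6 = 23743.3037.
Truncating gives code 23743.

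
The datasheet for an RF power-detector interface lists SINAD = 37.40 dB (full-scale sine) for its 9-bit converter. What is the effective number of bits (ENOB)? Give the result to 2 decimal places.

5.92 bits

(37.40 − 1.76) / 6.02 = 35.64/6.02 = 5.9203 effective bits.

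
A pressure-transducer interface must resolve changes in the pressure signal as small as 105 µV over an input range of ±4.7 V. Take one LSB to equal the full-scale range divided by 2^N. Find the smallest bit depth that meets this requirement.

17 bits

Span: 4.7 V − (-4.7 V) = 9.4 V.
Need 2^N ≥ 9.4 V / 105 µV = 89520 → N_min = 17.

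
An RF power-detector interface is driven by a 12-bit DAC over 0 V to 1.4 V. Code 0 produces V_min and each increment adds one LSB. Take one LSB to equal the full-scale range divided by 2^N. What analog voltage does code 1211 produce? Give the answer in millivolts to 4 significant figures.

Span = 1.4 V. LSB = 1.4 V / 2^12.
V_out = 0 + 1211 × (1.4/4096) V
      = 0 V + 0.413916 V = 0.413916 V.

413.9 mV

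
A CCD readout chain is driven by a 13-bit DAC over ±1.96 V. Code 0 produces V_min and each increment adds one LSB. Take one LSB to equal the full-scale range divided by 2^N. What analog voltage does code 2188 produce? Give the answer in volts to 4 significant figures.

Full-scale range = 1.96 V − (-1.96 V) = 3.92 V. LSB = 3.92 V / 2^13.
V_out = V_min + code × LSB = -1.96 V + 2188 × 3.92 V / 8192
      = -1.96 + 1.04699 = -0.913008 V.

-0.9130 V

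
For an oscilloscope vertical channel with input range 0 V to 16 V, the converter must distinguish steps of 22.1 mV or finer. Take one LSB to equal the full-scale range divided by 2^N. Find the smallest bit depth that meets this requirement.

10 bits

Range is 16 V.
Need 2^N ≥ 16 V / 22.1 mV = 724.0 → N_min = 10.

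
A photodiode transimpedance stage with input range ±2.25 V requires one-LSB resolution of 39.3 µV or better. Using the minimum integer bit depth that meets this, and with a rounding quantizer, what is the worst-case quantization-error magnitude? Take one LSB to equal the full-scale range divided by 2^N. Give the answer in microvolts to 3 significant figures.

Range = 2.25 − (-2.25) = 4.5 V.
Need 2^N ≥ 4.5 V / 39.3 µV = 114500 → N_min = 17.
One LSB is 4.5 V / 131072 = 34.332 µV.
|e|_max = LSB/2 = 17.2 µV.

17.2 µV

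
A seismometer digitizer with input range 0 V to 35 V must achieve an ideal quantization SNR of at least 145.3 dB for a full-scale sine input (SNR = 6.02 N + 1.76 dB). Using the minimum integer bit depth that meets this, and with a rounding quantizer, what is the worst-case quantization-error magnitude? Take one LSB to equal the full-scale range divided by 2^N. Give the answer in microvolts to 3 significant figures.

1.04 µV

Full-scale range = 35 V.
6.02 N + 1.76 ≥ 145.3 gives N ≥ 23.844, so the minimum integer is 24.
Step size = 35/16777216 V = 2.0862 µV.
Max error for round-to-nearest is LSB/2 = 1.04 µV.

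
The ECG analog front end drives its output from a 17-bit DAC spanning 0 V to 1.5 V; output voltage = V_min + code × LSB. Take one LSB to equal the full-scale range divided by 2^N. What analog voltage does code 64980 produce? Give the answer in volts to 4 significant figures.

Span = 1.5 V. LSB = 1.5 V / 2^17.
Output = V_min + (64980/131072) × range = 0 + 0.495758 × 1.5 V
      = 0 V + 0.743637 V = 0.743637 V.

0.7436 V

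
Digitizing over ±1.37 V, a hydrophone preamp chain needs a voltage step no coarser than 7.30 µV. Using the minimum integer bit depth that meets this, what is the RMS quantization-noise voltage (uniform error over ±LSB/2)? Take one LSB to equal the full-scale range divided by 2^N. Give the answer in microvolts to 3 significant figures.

Full-scale range = 1.37 V − (-1.37 V) = 2.74 V.
Required number of levels: 2.74/7.30 µV = 375340; smallest N with 2^N ≥ that is 19.
LSB = 2.74 V / 2^19 = 5.2261 µV.
V_rms = LSB/√12 = 1.51 µV.

1.51 µV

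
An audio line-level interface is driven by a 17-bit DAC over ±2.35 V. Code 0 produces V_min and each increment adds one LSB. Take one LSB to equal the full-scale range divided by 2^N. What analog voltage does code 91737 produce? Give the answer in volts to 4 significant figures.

Range = 2.35 − (-2.35) = 4.7 V. LSB = 4.7 V / 2^17.
V_out = -2.35 + 91737 × (4.7/131072) V
      = -2.35 + 3.28952 = 0.939520 V.

0.9395 V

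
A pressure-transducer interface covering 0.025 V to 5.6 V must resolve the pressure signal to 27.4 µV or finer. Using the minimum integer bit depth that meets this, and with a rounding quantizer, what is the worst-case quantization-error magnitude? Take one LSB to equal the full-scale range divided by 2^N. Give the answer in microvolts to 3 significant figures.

Full-scale range = 5.6 V − (0.025 V) = 5.575 V.
Need 2^N ≥ 5.575 V / 27.4 µV = 203500 → N_min = 18.
One LSB is 5.575 V / 262144 = 21.267 µV.
Half an LSB is 10.6 µV.

10.6 µV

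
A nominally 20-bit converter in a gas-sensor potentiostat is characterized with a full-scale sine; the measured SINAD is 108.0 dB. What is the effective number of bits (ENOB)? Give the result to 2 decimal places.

17.65 bits

(108.0 − 1.76) / 6.02 = 106.24/6.02 = 17.6478 effective bits.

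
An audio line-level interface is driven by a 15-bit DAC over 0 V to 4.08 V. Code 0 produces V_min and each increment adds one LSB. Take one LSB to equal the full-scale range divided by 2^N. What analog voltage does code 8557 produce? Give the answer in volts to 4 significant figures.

1.065 V

V_FS = 4.08 V. LSB = 4.08 V / 2^15.
V_out = V_min + code × LSB = 0 V + 8557 × 4.08 V / 32768
      = 0 V + 1.06545 V = 1.06545 V.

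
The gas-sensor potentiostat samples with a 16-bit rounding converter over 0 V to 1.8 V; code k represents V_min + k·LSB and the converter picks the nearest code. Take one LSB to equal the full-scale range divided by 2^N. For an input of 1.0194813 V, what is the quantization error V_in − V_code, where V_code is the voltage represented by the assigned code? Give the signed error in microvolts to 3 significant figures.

+4.98 µV

Span = 1.8 V. LSB = 1.8 V / 2^16 ≈ 27.47 µV.
(V_in − V_min)/LSB = (1.0194813 − (0)) × 65536/1.8 = 37118.1814 → nearest code k = 37118.
V_code = V_min + k × range/2^16 = 0 + 37118 × 1.8/65536 = 1.0194763184 V.
e = 1.0194813 − (1.0194763184) = +4.98 µV.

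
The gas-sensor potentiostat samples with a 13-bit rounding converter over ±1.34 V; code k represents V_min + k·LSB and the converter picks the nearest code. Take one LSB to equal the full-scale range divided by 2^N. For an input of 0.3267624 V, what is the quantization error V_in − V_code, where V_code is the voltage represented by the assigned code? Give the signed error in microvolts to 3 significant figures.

−58.9 µV

The full-scale span is 1.34 − (-1.34) = 2.68 V. LSB = 2.68 V / 2^13 ≈ 327.1 µV.
(V_in − V_min)/LSB = (0.3267624 − (-1.34)) × 8192/2.68 = 5094.8200 → nearest code k = 5095.
V_code = -1.34 + (5095/8192) × 2.68 = 0.3268212891 V.
Error = V_in − V_code = 0.3267624 − (0.3268212891) = −58.9 µV.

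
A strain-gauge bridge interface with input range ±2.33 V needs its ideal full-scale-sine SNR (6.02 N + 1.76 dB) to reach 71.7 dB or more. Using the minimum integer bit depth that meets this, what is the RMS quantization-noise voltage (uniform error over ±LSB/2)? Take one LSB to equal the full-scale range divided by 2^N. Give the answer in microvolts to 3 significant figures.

Full-scale range = 2.33 V − (-2.33 V) = 4.66 V.
Solving 6.02 N ≥ 71.7 − 1.76: N ≥ 11.618. Round up → N = 12.
LSB = 4.66 V ÷ 2^12 = 4.66/4096 V = 1.1377 mV.
σ_q = LSB/√12 = 1.1377 mV/3.4641 = 328 µV.

328 µV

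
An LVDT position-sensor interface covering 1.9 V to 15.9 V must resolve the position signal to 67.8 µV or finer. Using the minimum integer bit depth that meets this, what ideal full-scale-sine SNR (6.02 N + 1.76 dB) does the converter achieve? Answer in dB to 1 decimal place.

110.1 dB

Full-scale range = 15.9 V − (1.9 V) = 14 V.
Required number of levels: 14/67.8 µV = 206490; smallest N with 2^N ≥ that is 18.
Ideal SNR at N = 18: 6.02·18 + 1.76 = 110.1 dB.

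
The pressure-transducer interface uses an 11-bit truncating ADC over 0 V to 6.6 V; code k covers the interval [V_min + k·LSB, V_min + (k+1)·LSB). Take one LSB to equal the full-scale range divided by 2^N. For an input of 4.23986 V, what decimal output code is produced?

Full-scale range = 6.6 V. LSB = 6.6 V / 2^11 ≈ 3.223 mV.
V_in − V_min = 4.23986 − (0) = 4.23986 V.
Divide by LSB: 4.23986 × 2048/6.6 = 1315.6414.
Truncating gives code 1315.

1315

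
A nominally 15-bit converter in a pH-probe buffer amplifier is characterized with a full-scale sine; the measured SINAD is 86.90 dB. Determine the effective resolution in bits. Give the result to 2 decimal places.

(86.90 − 1.76) / 6.02 = 85.14/6.02 = 14.1429 effective bits.

14.14 bits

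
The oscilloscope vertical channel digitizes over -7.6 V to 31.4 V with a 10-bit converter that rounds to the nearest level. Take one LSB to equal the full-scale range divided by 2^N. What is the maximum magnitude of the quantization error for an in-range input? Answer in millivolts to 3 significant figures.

19.0 mV

The full-scale span is 31.4 − (-7.6) = 39 V.
Step size = 39/1024 V = 38.086 mV.
A rounding quantizer has |error| ≤ LSB/2 = 19.0 mV.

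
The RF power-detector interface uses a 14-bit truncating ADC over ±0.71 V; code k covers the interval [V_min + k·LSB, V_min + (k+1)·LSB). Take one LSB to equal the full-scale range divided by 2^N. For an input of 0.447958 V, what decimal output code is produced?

The full-scale span is 0.71 − (-0.71) = 1.42 V. LSB = 1.42 V / 2^14 ≈ 86.67 µV.
(V_in − V_min) × 2^14/range = (0.447958 − (-0.71)) × 16384/1.42 = 13360.552.
Floor → code = 13360.

13360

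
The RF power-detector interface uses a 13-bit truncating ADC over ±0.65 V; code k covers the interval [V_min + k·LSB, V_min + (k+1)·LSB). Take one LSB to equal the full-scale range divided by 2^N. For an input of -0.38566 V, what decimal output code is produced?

1665

Range = 0.65 − (-0.65) = 1.3 V. LSB = 1.3 V / 2^13 ≈ 158.7 µV.
code = ⌊(V_in − V_min)/LSB⌋ = ⌊(V_in − V_min) × 2^13 / range⌋
     = ⌊(-0.38566 − (-0.65)) × 8192 / 1.3⌋ = ⌊0.26434 × 8192/1.3⌋
     = ⌊1665.749⌋ = 1665.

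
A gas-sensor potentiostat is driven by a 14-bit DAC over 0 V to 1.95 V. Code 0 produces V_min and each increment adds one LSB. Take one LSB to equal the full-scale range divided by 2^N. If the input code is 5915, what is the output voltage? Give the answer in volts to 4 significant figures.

Span = 1.95 V. LSB = 1.95 V / 2^14.
Output = V_min + (5915/16384) × range = 0 + 0.361023 × 1.95 V
      = 0 V + 0.703995 V = 0.703995 V.

0.7040 V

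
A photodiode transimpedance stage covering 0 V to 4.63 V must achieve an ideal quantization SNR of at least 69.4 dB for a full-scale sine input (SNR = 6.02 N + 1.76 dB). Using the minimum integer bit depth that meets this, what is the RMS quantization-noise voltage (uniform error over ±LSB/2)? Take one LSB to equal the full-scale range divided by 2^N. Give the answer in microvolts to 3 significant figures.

Full-scale range = 4.63 V.
Solving 6.02 N ≥ 69.4 − 1.76: N ≥ 11.236. Round up → N = 12.
Step size = 4.63/4096 V = 1.1304 mV.
V_rms = LSB/√12 = 326 µV.

326 µV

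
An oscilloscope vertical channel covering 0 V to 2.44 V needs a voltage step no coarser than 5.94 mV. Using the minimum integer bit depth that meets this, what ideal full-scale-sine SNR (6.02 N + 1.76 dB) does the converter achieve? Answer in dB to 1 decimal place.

V_FS = 2.44 V.
Levels needed ≥ 2.44/5.94 mV = 410.8. 2^9 = 512 suffices, so N_min = 9.
SNR = 6.02 × 9 + 1.76 = 55.94 dB.

55.9 dB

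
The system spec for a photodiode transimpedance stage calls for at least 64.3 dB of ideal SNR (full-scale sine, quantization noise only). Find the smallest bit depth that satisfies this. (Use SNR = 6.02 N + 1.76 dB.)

11 bits

N ≥ (64.3 − 1.76)/6.02 = 10.389 → N_min = 11.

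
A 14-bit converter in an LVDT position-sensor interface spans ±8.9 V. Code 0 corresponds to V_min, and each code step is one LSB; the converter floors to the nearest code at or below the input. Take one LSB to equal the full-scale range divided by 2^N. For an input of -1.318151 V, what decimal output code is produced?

6978

Range = 8.9 − (-8.9) = 17.8 V. LSB = 17.8 V / 2^14 ≈ 1.086 mV.
V_in − V_min = -1.318151 − (-8.9) = 7.581849 V.
Divide by LSB: 7.581849 × 16384/17.8 = 6978.7087.
Truncating gives code 6978.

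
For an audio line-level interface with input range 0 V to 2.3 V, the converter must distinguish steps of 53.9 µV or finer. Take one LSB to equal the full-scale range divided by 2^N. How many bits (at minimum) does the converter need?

Range is 2.3 V.
Need 2^N ≥ 2.3 V / 53.9 µV = 42670 → N_min = 16.

16 bits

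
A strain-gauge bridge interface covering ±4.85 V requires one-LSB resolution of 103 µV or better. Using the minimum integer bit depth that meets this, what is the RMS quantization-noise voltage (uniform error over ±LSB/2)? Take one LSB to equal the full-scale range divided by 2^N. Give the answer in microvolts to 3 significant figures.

Full-scale range = 4.85 V − (-4.85 V) = 9.7 V.
9.7 V / 103 µV = 94170. Since 2^16 = 65536 and 2^17 = 131072, N = 17.
LSB = 9.7 V ÷ 2^17 = 9.7/131072 V = 74.005 µV.
V_rms = LSB/√12 = 21.4 µV.

21.4 µV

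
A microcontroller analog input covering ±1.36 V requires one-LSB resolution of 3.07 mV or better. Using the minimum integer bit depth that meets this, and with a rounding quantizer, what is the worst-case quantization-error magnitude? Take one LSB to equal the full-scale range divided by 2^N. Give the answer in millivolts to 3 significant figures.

1.33 mV

The full-scale span is 1.36 − (-1.36) = 2.72 V.
Required number of levels: 2.72/3.07 mV = 885.99; smallest N with 2^N ≥ that is 10.
One LSB is 2.72 V / 1024 = 2.6563 mV.
Max error for round-to-nearest is LSB/2 = 1.33 mV.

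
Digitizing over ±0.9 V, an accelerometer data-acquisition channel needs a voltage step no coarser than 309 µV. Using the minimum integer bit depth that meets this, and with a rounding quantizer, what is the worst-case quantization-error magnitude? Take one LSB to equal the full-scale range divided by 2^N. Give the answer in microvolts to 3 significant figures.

The full-scale span is 0.9 − (-0.9) = 1.8 V.
Need 2^N ≥ 1.8 V / 309 µV = 5825 → N_min = 13.
Step size = 1.8/8192 V = 219.73 µV.
Half an LSB is 110 µV.

110 µV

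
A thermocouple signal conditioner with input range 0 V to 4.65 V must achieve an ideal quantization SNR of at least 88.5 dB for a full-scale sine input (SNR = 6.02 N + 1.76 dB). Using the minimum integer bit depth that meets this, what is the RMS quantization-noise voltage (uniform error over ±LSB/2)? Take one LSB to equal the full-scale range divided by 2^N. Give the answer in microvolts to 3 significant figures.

Span = 4.65 V.
N ≥ (88.5 − 1.76)/6.02 = 14.409 → N_min = 15.
One LSB is 4.65 V / 32768 = 141.91 µV.
σ_q = LSB/√12 = 141.91 µV/3.4641 = 41.0 µV.

41.0 µV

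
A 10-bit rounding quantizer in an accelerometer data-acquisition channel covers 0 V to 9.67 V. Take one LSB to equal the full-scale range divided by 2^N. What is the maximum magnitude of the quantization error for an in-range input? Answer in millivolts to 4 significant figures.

4.722 mV

Span = 9.67 V.
LSB = 9.67 V / 2^10 = 9.44336 mV.
Worst-case error for round-to-nearest is half an LSB: 4.722 mV.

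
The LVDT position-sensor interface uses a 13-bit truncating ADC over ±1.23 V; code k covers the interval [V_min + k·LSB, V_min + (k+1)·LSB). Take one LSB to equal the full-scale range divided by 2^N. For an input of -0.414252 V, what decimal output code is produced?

The full-scale span is 1.23 − (-1.23) = 2.46 V. LSB = 2.46 V / 2^13 ≈ 300.3 µV.
V_in − V_min = -0.414252 − (-1.23) = 0.815748 V.
Divide by LSB: 0.815748 × 8192/2.46 = 2716.5072.
Truncating gives code 2716.

2716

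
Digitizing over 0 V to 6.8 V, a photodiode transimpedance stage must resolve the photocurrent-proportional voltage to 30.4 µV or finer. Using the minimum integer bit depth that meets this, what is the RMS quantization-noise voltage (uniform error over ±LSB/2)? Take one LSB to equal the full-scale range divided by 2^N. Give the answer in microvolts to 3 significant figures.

Range is 6.8 V.
Levels needed ≥ 6.8/30.4 µV = 223700. 2^18 = 262144 suffices, so N_min = 18.
Step size = 6.8/262144 V = 25.940 µV.
RMS noise = LSB/√12 = 7.49 µV.

7.49 µV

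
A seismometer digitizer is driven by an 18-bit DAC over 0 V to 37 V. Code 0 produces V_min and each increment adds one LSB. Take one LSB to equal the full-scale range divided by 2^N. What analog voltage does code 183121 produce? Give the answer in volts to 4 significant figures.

Range is 37 V. LSB = 37 V / 2^18.
V_out = V_min + code × LSB = 0 V + 183121 × 37 V / 262144
      = 0 V + 25.8464 V = 25.8464 V.

25.85 V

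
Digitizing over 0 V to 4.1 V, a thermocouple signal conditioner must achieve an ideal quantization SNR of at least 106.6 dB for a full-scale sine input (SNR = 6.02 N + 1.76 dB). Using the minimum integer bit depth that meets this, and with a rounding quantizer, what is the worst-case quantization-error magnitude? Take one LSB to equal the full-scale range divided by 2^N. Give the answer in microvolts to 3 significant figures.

Full-scale range = 4.1 V.
Solving 6.02 N ≥ 106.6 − 1.76: N ≥ 17.415. Round up → N = 18.
LSB = 4.1 V / 2^18 = 15.640 µV.
Half an LSB is 7.82 µV.

7.82 µV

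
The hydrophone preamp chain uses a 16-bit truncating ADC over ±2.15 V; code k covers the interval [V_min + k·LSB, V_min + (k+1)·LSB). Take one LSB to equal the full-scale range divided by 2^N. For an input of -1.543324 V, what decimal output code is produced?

9246

The full-scale span is 2.15 − (-2.15) = 4.3 V. LSB = 4.3 V / 2^16 ≈ 65.61 µV.
code = ⌊(V_in − V_min)/LSB⌋ = ⌊(V_in − V_min) × 2^16 / range⌋
     = ⌊(-1.543324 − (-2.15)) × 65536 / 4.3⌋ = ⌊0.606676 × 65536/4.3⌋
     = ⌊9246.307⌋ = 9246.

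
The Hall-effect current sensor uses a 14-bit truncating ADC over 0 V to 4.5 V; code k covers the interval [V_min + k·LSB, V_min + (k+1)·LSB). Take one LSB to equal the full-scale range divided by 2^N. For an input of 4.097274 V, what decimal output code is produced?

14917

V_FS = 4.5 V. LSB = 4.5 V / 2^14 ≈ 274.7 µV.
V_in − V_min = 4.097274 − (0) = 4.097274 V.
Divide by LSB: 4.097274 × 16384/4.5 = 14917.7194.
Truncating gives code 14917.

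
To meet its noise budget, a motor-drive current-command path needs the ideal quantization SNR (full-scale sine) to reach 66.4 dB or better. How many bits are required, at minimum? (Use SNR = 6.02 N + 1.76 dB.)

11 bits

6.02 N + 1.76 ≥ 66.4 gives N ≥ 10.738, so the minimum integer is 11.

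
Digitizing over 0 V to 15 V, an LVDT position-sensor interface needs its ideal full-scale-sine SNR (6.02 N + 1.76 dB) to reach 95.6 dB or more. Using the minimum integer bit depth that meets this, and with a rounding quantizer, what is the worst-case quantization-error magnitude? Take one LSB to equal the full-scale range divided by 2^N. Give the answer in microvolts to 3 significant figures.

Span = 15 V.
6.02 N + 1.76 ≥ 95.6 gives N ≥ 15.588, so the minimum integer is 16.
One LSB is 15 V / 65536 = 228.88 µV.
Half an LSB is 114 µV.

114 µV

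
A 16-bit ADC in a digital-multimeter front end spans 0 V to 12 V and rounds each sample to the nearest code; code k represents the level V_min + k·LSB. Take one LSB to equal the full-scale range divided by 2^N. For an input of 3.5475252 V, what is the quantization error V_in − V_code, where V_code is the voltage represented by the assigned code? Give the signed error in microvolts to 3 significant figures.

V_FS = 12 V. LSB = 12 V / 2^16 ≈ 183.1 µV.
Position in LSBs: (3.5475252 − (0)) × 65536/12 = 19374.2176; rounding gives k = 19374.
V_code = V_min + k × range/2^16 = 0 + 19374 × 12/65536 = 3.5474853516 V.
e = 3.5475252 − (3.5474853516) = +39.8 µV.

+39.8 µV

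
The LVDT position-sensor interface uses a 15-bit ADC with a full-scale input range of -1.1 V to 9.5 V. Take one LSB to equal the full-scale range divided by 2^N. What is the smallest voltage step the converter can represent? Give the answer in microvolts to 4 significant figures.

323.5 µV

Full-scale range = 9.5 V − (-1.1 V) = 10.6 V.
Number of codes = 2^15 = 32768.
Step size = 10.6/32768 V = 323.5 µV.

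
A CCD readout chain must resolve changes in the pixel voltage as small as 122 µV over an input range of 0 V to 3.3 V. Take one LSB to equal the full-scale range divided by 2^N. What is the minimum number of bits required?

15 bits

Span = 3.3 V.
Levels needed ≥ 3.3/122 µV = 27050. 2^15 = 32768 suffices, so N_min = 15.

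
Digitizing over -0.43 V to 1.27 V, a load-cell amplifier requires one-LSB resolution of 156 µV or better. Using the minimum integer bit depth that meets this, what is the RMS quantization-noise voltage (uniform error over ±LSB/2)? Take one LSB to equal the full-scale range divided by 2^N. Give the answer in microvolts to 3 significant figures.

Full-scale range = 1.27 V − (-0.43 V) = 1.7 V.
Required number of levels: 1.7/156 µV = 10897; smallest N with 2^N ≥ that is 14.
LSB = 1.7 V / 2^14 = 103.76 µV.
RMS noise = LSB/√12 = 30.0 µV.

30.0 µV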